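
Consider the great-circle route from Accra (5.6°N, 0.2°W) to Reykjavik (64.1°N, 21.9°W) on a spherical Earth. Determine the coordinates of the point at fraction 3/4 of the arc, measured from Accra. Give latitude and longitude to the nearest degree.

≈ 50°N, 12°W

Convert each endpoint to a unit vector on the sphere (x = cos φ cos λ, y = cos φ sin λ, z = sin φ).
The central angle between the endpoints is δ = arccos(p₁·p₂) ≈ 1.057 rad (60.5°).
Interpolate at f = 3/4 with slerp weights a = sin((1−f)δ)/sin δ ≈ 0.300, b = sin(fδ)/sin δ ≈ 0.818.
p = a·p₁ + b·p₂ ≈ (0.630, -0.134, 0.765); φ = arcsin(p_z) ≈ 49.90°, λ = atan2(p_y, p_x) ≈ -12.03°.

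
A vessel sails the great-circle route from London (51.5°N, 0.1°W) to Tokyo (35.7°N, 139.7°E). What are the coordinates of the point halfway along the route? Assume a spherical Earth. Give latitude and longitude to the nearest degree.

≈ 69°N, 90°E

Write both endpoints as unit vectors p₁, p₂ with components (cos φ cos λ, cos φ sin λ, sin φ).
The central angle between the endpoints is δ = arccos(p₁·p₂) ≈ 1.500 rad (86.0°).
Interpolate at f = 1/2 with slerp weights a = sin((1−f)δ)/sin δ ≈ 0.683, b = sin(fδ)/sin δ ≈ 0.683.
p = a·p₁ + b·p₂ ≈ (0.002, 0.358, 0.934); φ = arcsin(p_z) ≈ 69.01°, λ = atan2(p_y, p_x) ≈ 89.65°.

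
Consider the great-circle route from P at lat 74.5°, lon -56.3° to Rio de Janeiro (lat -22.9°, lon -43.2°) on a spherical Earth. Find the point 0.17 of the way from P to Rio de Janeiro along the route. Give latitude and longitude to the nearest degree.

≈ lat 58°, lon -50°

Write both endpoints as unit vectors p₁, p₂ with components (cos φ cos λ, cos φ sin λ, sin φ).
The central angle between the endpoints is δ = arccos(p₁·p₂) ≈ 1.706 rad (97.8°).
Interpolate at f = 0.17 with slerp weights a = sin((1−f)δ)/sin δ ≈ 0.997, b = sin(fδ)/sin δ ≈ 0.289.
p = a·p₁ + b·p₂ ≈ (0.342, -0.404, 0.849); φ = arcsin(p_z) ≈ 58.06°, λ = atan2(p_y, p_x) ≈ -49.76°.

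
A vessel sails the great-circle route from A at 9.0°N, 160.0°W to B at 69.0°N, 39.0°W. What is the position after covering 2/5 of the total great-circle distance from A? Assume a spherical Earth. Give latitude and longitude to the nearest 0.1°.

The haversine formula gives a central angle δ ≈ 1.607 rad (92.1°) between the endpoints.
Interpolate at f = 2/5 with slerp weights a = sin((1−f)δ)/sin δ ≈ 0.822, b = sin(fδ)/sin δ ≈ 0.600.
p = a·p₁ + b·p₂ ≈ (-0.596, -0.413, 0.689); φ = arcsin(p_z) ≈ 43.52°, λ = atan2(p_y, p_x) ≈ -145.28°.

≈ 43.5°N, 145.3°W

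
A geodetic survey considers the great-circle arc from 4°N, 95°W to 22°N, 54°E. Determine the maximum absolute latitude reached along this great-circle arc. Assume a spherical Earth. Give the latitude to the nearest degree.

≈ 42°N

The great circle lies in the plane with unit normal n̂ = (p₁ × p₂)/|p₁ × p₂|.
Here n̂_z ≈ +0.742; the vertex latitude is φ_max = arccos|n̂_z| ≈ 42.1°.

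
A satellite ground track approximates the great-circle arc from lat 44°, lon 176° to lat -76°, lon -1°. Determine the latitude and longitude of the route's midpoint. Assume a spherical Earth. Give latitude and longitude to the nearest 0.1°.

≈ lat -30.0°, lon 174.5°

Write both endpoints as unit vectors p₁, p₂ with components (cos φ cos λ, cos φ sin λ, sin φ).
The central angle between the endpoints is δ = arccos(p₁·p₂) ≈ 2.583 rad (148.0°).
Interpolate at f = 1/2 with slerp weights a = sin((1−f)δ)/sin δ ≈ 1.813, b = sin(fδ)/sin δ ≈ 1.813.
p = a·p₁ + b·p₂ ≈ (-0.862, 0.083, -0.500); φ = arcsin(p_z) ≈ -29.97°, λ = atan2(p_y, p_x) ≈ 174.48°.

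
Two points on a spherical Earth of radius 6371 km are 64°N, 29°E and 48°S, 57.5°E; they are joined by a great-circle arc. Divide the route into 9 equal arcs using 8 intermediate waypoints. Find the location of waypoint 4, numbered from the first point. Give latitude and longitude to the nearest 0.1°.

≈ 14.5°N, 45.3°E

Write both endpoints as unit vectors p₁, p₂ with components (cos φ cos λ, cos φ sin λ, sin φ).
The central angle between the endpoints is δ = arccos(p₁·p₂) ≈ 1.993 rad (114.2°).
Interpolate at f = 4/9 with slerp weights a = sin((1−f)δ)/sin δ ≈ 0.981, b = sin(fδ)/sin δ ≈ 0.849.
p = a·p₁ + b·p₂ ≈ (0.681, 0.688, 0.250); φ = arcsin(p_z) ≈ 14.51°, λ = atan2(p_y, p_x) ≈ 45.26°.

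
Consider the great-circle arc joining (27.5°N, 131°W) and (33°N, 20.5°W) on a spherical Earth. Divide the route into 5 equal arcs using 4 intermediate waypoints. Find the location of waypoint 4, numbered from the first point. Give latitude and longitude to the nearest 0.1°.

Convert each endpoint to a unit vector on the sphere (x = cos φ cos λ, y = cos φ sin λ, z = sin φ).
The central angle between the endpoints is δ = arccos(p₁·p₂) ≈ 1.580 rad (90.5°).
Interpolate at f = 4/5 with slerp weights a = sin((1−f)δ)/sin δ ≈ 0.311, b = sin(fδ)/sin δ ≈ 0.953.
p = a·p₁ + b·p₂ ≈ (0.568, -0.488, 0.663); φ = arcsin(p_z) ≈ 41.51°, λ = atan2(p_y, p_x) ≈ -40.67°.

≈ (41.5°N, 40.7°W)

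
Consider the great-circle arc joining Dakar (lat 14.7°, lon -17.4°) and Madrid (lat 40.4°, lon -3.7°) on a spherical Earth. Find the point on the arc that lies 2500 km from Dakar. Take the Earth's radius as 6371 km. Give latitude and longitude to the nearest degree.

≈ lat 35°, lon -7°

Convert each endpoint to a unit vector on the sphere (x = cos φ cos λ, y = cos φ sin λ, z = sin φ).
The central angle between the endpoints is δ = arccos(p₁·p₂) ≈ 0.495 rad (28.3°). The total great-circle distance is δ·R ≈ 0.495 × 6371 ≈ 3152 km, so the target fraction is f = 2500/3152 ≈ 0.793.
Interpolate at f ≈ 0.793 with slerp weights a = sin((1−f)δ)/sin δ ≈ 0.215, b = sin(fδ)/sin δ ≈ 0.805.
p = a·p₁ + b·p₂ ≈ (0.811, -0.102, 0.577); φ = arcsin(p_z) ≈ 35.21°, λ = atan2(p_y, p_x) ≈ -7.16°.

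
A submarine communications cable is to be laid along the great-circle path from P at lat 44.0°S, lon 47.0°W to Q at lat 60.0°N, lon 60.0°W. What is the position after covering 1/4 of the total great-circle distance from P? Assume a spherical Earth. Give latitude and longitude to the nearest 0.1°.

≈ lat 18.0°S, lon 50.1°W

From cos δ = sin φ₁ sin φ₂ + cos φ₁ cos φ₂ cos Δλ, the central angle is δ ≈ 1.825 rad (104.5°).
Interpolate at f = 1/4 with slerp weights a = sin((1−f)δ)/sin δ ≈ 1.012, b = sin(fδ)/sin δ ≈ 0.455.
p = a·p₁ + b·p₂ ≈ (0.610, -0.729, -0.309); φ = arcsin(p_z) ≈ -17.99°, λ = atan2(p_y, p_x) ≈ -50.09°.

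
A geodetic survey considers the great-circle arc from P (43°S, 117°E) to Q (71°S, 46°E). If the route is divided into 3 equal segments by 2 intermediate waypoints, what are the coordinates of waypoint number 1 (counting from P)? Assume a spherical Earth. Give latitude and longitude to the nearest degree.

≈ (56°S, 106°E)

Convert each endpoint to a unit vector on the sphere (x = cos φ cos λ, y = cos φ sin λ, z = sin φ).
The central angle between the endpoints is δ = arccos(p₁·p₂) ≈ 0.764 rad (43.8°).
Interpolate at f = 1/3 with slerp weights a = sin((1−f)δ)/sin δ ≈ 0.705, b = sin(fδ)/sin δ ≈ 0.364.
p = a·p₁ + b·p₂ ≈ (-0.152, 0.545, -0.825); φ = arcsin(p_z) ≈ -55.58°, λ = atan2(p_y, p_x) ≈ 105.56°.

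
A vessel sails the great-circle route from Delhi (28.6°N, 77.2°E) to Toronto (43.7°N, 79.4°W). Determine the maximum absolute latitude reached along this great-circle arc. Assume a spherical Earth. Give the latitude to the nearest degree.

The great circle lies in the plane with unit normal n̂ = (p₁ × p₂)/|p₁ × p₂|.
Here n̂_z ≈ -0.260; the vertex latitude is φ_max = arccos|n̂_z| ≈ 74.9°.

≈ 75°N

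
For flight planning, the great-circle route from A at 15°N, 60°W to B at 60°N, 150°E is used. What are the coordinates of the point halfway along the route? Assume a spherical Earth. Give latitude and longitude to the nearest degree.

≈ 62°N, 85°W

Write both endpoints as unit vectors p₁, p₂ with components (cos φ cos λ, cos φ sin λ, sin φ).
The central angle between the endpoints is δ = arccos(p₁·p₂) ≈ 1.766 rad (101.2°).
Interpolate at f = 1/2 with slerp weights a = sin((1−f)δ)/sin δ ≈ 0.788, b = sin(fδ)/sin δ ≈ 0.788.
p = a·p₁ + b·p₂ ≈ (0.039, -0.462, 0.886); φ = arcsin(p_z) ≈ 62.38°, λ = atan2(p_y, p_x) ≈ -85.13°.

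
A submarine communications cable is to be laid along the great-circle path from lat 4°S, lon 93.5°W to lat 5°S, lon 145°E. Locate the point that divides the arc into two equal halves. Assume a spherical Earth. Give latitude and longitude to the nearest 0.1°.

≈ lat 9.1°S, lon 154.2°W

Write both endpoints as unit vectors p₁, p₂ with components (cos φ cos λ, cos φ sin λ, sin φ).
The central angle between the endpoints is δ = arccos(p₁·p₂) ≈ 2.110 rad (120.9°).
Interpolate at f = 1/2 with slerp weights a = sin((1−f)δ)/sin δ ≈ 1.013, b = sin(fδ)/sin δ ≈ 1.013.
p = a·p₁ + b·p₂ ≈ (-0.889, -0.430, -0.159); φ = arcsin(p_z) ≈ -9.15°, λ = atan2(p_y, p_x) ≈ -154.18°.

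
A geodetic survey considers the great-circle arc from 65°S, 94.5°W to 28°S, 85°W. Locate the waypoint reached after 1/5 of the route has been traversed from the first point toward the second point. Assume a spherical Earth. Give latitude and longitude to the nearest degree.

≈ 58°S, 91°W

From cos δ = sin φ₁ sin φ₂ + cos φ₁ cos φ₂ cos Δλ, the central angle is δ ≈ 0.654 rad (37.5°).
Interpolate at f = 1/5 with slerp weights a = sin((1−f)δ)/sin δ ≈ 0.821, b = sin(fδ)/sin δ ≈ 0.214.
p = a·p₁ + b·p₂ ≈ (-0.011, -0.535, -0.845); φ = arcsin(p_z) ≈ -57.67°, λ = atan2(p_y, p_x) ≈ -91.15°.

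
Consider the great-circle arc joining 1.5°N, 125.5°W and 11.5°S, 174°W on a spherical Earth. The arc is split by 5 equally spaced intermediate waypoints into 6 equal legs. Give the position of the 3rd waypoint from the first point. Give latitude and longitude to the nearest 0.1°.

The haversine formula gives a central angle δ ≈ 0.871 rad (49.9°) between the endpoints.
Interpolate at f = 3/6 with slerp weights a = sin((1−f)δ)/sin δ ≈ 0.552, b = sin(fδ)/sin δ ≈ 0.552.
p = a·p₁ + b·p₂ ≈ (-0.858, -0.505, -0.096); φ = arcsin(p_z) ≈ -5.48°, λ = atan2(p_y, p_x) ≈ -149.49°.

≈ 5.5°S, 149.5°W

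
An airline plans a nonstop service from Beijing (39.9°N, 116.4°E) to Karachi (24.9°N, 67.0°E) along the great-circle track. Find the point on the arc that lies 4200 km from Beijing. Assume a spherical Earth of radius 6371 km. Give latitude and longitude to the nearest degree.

The haversine formula gives a central angle δ ≈ 0.763 rad (43.7°) between the endpoints. The total great-circle distance is δ·R ≈ 0.763 × 6371 ≈ 4860 km, so the target fraction is f = 4200/4860 ≈ 0.864.
Interpolate at f ≈ 0.864 with slerp weights a = sin((1−f)δ)/sin δ ≈ 0.150, b = sin(fδ)/sin δ ≈ 0.886.
p = a·p₁ + b·p₂ ≈ (0.263, 0.843, 0.469); φ = arcsin(p_z) ≈ 27.98°, λ = atan2(p_y, p_x) ≈ 72.66°.

≈ 28°N, 73°E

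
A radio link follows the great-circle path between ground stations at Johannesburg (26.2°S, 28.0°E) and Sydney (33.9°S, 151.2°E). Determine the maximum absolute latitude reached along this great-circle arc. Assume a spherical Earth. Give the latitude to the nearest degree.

The great circle lies in the plane with unit normal n̂ = (p₁ × p₂)/|p₁ × p₂|.
Here n̂_z ≈ +0.631; the vertex latitude is φ_max = arccos|n̂_z| ≈ 50.8°.

≈ 51°S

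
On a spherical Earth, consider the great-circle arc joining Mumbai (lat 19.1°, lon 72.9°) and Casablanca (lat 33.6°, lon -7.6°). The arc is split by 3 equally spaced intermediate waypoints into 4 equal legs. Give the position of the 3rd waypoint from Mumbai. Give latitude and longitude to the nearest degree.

≈ lat 35°, lon 14°

Convert each endpoint to a unit vector on the sphere (x = cos φ cos λ, y = cos φ sin λ, z = sin φ).
The central angle between the endpoints is δ = arccos(p₁·p₂) ≈ 1.255 rad (71.9°).
Interpolate at f = 3/4 with slerp weights a = sin((1−f)δ)/sin δ ≈ 0.325, b = sin(fδ)/sin δ ≈ 0.850.
p = a·p₁ + b·p₂ ≈ (0.792, 0.200, 0.577); φ = arcsin(p_z) ≈ 35.22°, λ = atan2(p_y, p_x) ≈ 14.14°.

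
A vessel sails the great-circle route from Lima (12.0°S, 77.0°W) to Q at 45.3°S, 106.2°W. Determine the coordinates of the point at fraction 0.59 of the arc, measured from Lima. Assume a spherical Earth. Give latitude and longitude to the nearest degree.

≈ 32°S, 92°W

From cos δ = sin φ₁ sin φ₂ + cos φ₁ cos φ₂ cos Δλ, the central angle is δ ≈ 0.725 rad (41.6°).
Interpolate at f = 0.59 with slerp weights a = sin((1−f)δ)/sin δ ≈ 0.442, b = sin(fδ)/sin δ ≈ 0.626.
p = a·p₁ + b·p₂ ≈ (-0.026, -0.844, -0.536); φ = arcsin(p_z) ≈ -32.44°, λ = atan2(p_y, p_x) ≈ -91.74°.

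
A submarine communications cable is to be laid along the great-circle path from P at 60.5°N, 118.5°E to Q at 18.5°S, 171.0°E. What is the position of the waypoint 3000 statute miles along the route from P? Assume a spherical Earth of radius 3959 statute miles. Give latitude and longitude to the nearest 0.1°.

The haversine formula gives a central angle δ ≈ 1.563 rad (89.5°) between the endpoints. The total great-circle distance is δ·R ≈ 1.563 × 3959 ≈ 6187 mi, so the target fraction is f = 3000/6187 ≈ 0.485.
Interpolate at f ≈ 0.485 with slerp weights a = sin((1−f)δ)/sin δ ≈ 0.721, b = sin(fδ)/sin δ ≈ 0.687.
p = a·p₁ + b·p₂ ≈ (-0.813, 0.414, 0.409); φ = arcsin(p_z) ≈ 24.16°, λ = atan2(p_y, p_x) ≈ 153.02°.

≈ 24.2°N, 153.0°E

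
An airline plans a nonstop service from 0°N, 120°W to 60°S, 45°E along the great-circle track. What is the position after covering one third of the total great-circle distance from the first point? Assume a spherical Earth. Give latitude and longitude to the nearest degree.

≈ 39°S, 113°W

From cos δ = sin φ₁ sin φ₂ + cos φ₁ cos φ₂ cos Δλ, the central angle is δ ≈ 2.075 rad (118.9°).
Interpolate at f = 1/3 with slerp weights a = sin((1−f)δ)/sin δ ≈ 1.122, b = sin(fδ)/sin δ ≈ 0.728.
p = a·p₁ + b·p₂ ≈ (-0.303, -0.714, -0.631); φ = arcsin(p_z) ≈ -39.11°, λ = atan2(p_y, p_x) ≈ -113.02°.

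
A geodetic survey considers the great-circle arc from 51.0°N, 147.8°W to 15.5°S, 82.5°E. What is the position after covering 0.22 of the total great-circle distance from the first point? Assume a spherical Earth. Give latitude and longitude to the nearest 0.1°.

≈ 53.2°N, 166.2°E

The haversine formula gives a central angle δ ≈ 2.208 rad (126.5°) between the endpoints.
Interpolate at f = 0.22 with slerp weights a = sin((1−f)δ)/sin δ ≈ 1.230, b = sin(fδ)/sin δ ≈ 0.581.
p = a·p₁ + b·p₂ ≈ (-0.582, 0.143, 0.801); φ = arcsin(p_z) ≈ 53.19°, λ = atan2(p_y, p_x) ≈ 166.24°.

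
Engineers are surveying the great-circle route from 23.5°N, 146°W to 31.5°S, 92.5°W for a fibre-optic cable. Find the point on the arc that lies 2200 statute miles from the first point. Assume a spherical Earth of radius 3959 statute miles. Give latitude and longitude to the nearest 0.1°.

From cos δ = sin φ₁ sin φ₂ + cos φ₁ cos φ₂ cos Δλ, the central angle is δ ≈ 1.311 rad (75.1°). The total great-circle distance is δ·R ≈ 1.311 × 3959 ≈ 5191 mi, so the target fraction is f = 2200/5191 ≈ 0.424.
Interpolate at f ≈ 0.424 with slerp weights a = sin((1−f)δ)/sin δ ≈ 0.709, b = sin(fδ)/sin δ ≈ 0.546.
p = a·p₁ + b·p₂ ≈ (-0.560, -0.829, -0.002); φ = arcsin(p_z) ≈ -0.13°, λ = atan2(p_y, p_x) ≈ -124.03°.

≈ 0.1°S, 124.0°W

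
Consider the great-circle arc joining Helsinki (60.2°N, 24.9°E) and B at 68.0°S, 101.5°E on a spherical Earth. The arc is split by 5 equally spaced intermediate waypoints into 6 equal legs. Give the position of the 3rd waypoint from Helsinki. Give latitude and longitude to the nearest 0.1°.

≈ 4.9°S, 56.9°E

From cos δ = sin φ₁ sin φ₂ + cos φ₁ cos φ₂ cos Δλ, the central angle is δ ≈ 2.436 rad (139.6°).
Interpolate at f = 3/6 with slerp weights a = sin((1−f)δ)/sin δ ≈ 1.448, b = sin(fδ)/sin δ ≈ 1.448.
p = a·p₁ + b·p₂ ≈ (0.544, 0.834, -0.086); φ = arcsin(p_z) ≈ -4.93°, λ = atan2(p_y, p_x) ≈ 56.87°.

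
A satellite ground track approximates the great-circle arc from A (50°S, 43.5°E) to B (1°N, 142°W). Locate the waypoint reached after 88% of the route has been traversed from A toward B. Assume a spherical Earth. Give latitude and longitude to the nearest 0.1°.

≈ (14.6°S, 143.3°W)

From cos δ = sin φ₁ sin φ₂ + cos φ₁ cos φ₂ cos Δλ, the central angle is δ ≈ 2.282 rad (130.8°).
Interpolate at f = 0.88 with slerp weights a = sin((1−f)δ)/sin δ ≈ 0.357, b = sin(fδ)/sin δ ≈ 1.196.
p = a·p₁ + b·p₂ ≈ (-0.776, -0.578, -0.253); φ = arcsin(p_z) ≈ -14.64°, λ = atan2(p_y, p_x) ≈ -143.30°.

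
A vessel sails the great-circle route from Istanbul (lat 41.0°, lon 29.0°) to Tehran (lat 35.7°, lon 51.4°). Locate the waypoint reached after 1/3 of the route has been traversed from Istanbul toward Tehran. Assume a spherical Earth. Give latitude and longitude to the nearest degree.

≈ lat 40°, lon 37°

From cos δ = sin φ₁ sin φ₂ + cos φ₁ cos φ₂ cos Δλ, the central angle is δ ≈ 0.319 rad (18.3°).
Interpolate at f = 1/3 with slerp weights a = sin((1−f)δ)/sin δ ≈ 0.673, b = sin(fδ)/sin δ ≈ 0.338.
p = a·p₁ + b·p₂ ≈ (0.616, 0.461, 0.639); φ = arcsin(p_z) ≈ 39.72°, λ = atan2(p_y, p_x) ≈ 36.83°.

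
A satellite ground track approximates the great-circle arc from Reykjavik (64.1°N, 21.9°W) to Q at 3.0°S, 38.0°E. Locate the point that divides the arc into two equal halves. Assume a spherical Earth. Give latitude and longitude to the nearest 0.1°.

Convert each endpoint to a unit vector on the sphere (x = cos φ cos λ, y = cos φ sin λ, z = sin φ).
The central angle between the endpoints is δ = arccos(p₁·p₂) ≈ 1.398 rad (80.1°).
Interpolate at f = 1/2 with slerp weights a = sin((1−f)δ)/sin δ ≈ 0.653, b = sin(fδ)/sin δ ≈ 0.653.
p = a·p₁ + b·p₂ ≈ (0.779, 0.295, 0.553); φ = arcsin(p_z) ≈ 33.60°, λ = atan2(p_y, p_x) ≈ 20.76°.

≈ 33.6°N, 20.8°E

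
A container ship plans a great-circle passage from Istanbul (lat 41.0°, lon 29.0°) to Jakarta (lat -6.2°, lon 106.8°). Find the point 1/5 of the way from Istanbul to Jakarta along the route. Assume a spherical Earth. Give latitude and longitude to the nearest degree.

Write both endpoints as unit vectors p₁, p₂ with components (cos φ cos λ, cos φ sin λ, sin φ).
The central angle between the endpoints is δ = arccos(p₁·p₂) ≈ 1.483 rad (85.0°).
Interpolate at f = 1/5 with slerp weights a = sin((1−f)δ)/sin δ ≈ 0.931, b = sin(fδ)/sin δ ≈ 0.293.
p = a·p₁ + b·p₂ ≈ (0.530, 0.620, 0.579); φ = arcsin(p_z) ≈ 35.37°, λ = atan2(p_y, p_x) ≈ 49.46°.

≈ lat 35°, lon 49°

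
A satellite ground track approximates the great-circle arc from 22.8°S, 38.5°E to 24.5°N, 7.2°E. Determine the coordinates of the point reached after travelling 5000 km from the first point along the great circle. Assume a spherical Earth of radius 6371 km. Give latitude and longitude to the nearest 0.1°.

Write both endpoints as unit vectors p₁, p₂ with components (cos φ cos λ, cos φ sin λ, sin φ).
The central angle between the endpoints is δ = arccos(p₁·p₂) ≈ 0.981 rad (56.2°). The total great-circle distance is δ·R ≈ 0.981 × 6371 ≈ 6251 km, so the target fraction is f = 5000/6251 ≈ 0.800.
Interpolate at f ≈ 0.800 with slerp weights a = sin((1−f)δ)/sin δ ≈ 0.235, b = sin(fδ)/sin δ ≈ 0.850.
p = a·p₁ + b·p₂ ≈ (0.937, 0.232, 0.262); φ = arcsin(p_z) ≈ 15.17°, λ = atan2(p_y, p_x) ≈ 13.89°.

≈ 15.2°N, 13.9°E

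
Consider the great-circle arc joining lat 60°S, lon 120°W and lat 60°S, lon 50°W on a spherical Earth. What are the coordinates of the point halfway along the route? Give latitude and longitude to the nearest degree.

≈ lat 65°S, lon 85°W

Convert each endpoint to a unit vector on the sphere (x = cos φ cos λ, y = cos φ sin λ, z = sin φ).
The central angle between the endpoints is δ = arccos(p₁·p₂) ≈ 0.582 rad (33.3°).
Interpolate at f = 1/2 with slerp weights a = sin((1−f)δ)/sin δ ≈ 0.522, b = sin(fδ)/sin δ ≈ 0.522.
p = a·p₁ + b·p₂ ≈ (0.037, -0.426, -0.904); φ = arcsin(p_z) ≈ -64.69°, λ = atan2(p_y, p_x) ≈ -85.00°.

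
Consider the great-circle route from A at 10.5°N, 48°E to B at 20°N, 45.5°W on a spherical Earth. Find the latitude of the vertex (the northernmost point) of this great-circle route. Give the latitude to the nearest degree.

≈ 23°N

The great circle lies in the plane with unit normal n̂ = (p₁ × p₂)/|p₁ × p₂|.
Here n̂_z ≈ -0.922; the vertex latitude is φ_max = arccos|n̂_z| ≈ 22.7°.
Check via Clairaut: cos φ_max = |cos φ₁| · sin C = cos(10.5°)·sin(69.7°) ≈ 0.922, again giving ≈ 22.7°.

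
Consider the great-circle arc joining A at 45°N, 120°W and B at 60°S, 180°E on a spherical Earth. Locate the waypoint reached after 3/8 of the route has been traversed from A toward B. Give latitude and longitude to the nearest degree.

Write both endpoints as unit vectors p₁, p₂ with components (cos φ cos λ, cos φ sin λ, sin φ).
The central angle between the endpoints is δ = arccos(p₁·p₂) ≈ 2.021 rad (115.8°).
Interpolate at f = 3/8 with slerp weights a = sin((1−f)δ)/sin δ ≈ 1.059, b = sin(fδ)/sin δ ≈ 0.764.
p = a·p₁ + b·p₂ ≈ (-0.756, -0.648, 0.087); φ = arcsin(p_z) ≈ 5.01°, λ = atan2(p_y, p_x) ≈ -139.39°.

≈ 5°N, 139°W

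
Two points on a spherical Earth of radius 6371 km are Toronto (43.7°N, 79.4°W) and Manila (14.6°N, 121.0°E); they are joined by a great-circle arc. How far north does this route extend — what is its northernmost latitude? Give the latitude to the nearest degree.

≈ 74°N

The great circle lies in the plane with unit normal n̂ = (p₁ × p₂)/|p₁ × p₂|.
Here n̂_z ≈ -0.278; the vertex latitude is φ_max = arccos|n̂_z| ≈ 73.8°.
Check via Clairaut: cos φ_max = |cos φ₁| · sin C = cos(43.7°)·sin(22.6°) ≈ 0.278, again giving ≈ 73.8°.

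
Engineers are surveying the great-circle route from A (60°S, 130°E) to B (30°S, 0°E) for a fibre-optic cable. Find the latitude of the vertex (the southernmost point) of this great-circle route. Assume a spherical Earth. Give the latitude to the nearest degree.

≈ 70°S

The great circle lies in the plane with unit normal n̂ = (p₁ × p₂)/|p₁ × p₂|.
Here n̂_z ≈ -0.336; the vertex latitude is φ_max = arccos|n̂_z| ≈ 70.4°.
Check via Clairaut: cos φ_max = |cos φ₁| · sin C = cos(60.0°)·sin(137.8°) ≈ 0.336, again giving ≈ 70.4°.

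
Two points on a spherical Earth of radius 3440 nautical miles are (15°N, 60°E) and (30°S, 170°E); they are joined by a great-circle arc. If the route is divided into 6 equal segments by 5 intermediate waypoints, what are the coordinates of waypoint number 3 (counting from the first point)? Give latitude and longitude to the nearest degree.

The haversine formula gives a central angle δ ≈ 1.999 rad (114.6°) between the endpoints.
Interpolate at f = 3/6 with slerp weights a = sin((1−f)δ)/sin δ ≈ 0.925, b = sin(fδ)/sin δ ≈ 0.925.
p = a·p₁ + b·p₂ ≈ (-0.342, 0.913, -0.223); φ = arcsin(p_z) ≈ -12.89°, λ = atan2(p_y, p_x) ≈ 110.55°.

≈ (13°S, 111°E)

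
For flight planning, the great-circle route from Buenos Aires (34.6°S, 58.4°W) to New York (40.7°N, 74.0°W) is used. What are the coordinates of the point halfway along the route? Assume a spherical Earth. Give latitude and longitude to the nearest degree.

Convert each endpoint to a unit vector on the sphere (x = cos φ cos λ, y = cos φ sin λ, z = sin φ).
The central angle between the endpoints is δ = arccos(p₁·p₂) ≈ 1.338 rad (76.7°).
Interpolate at f = 1/2 with slerp weights a = sin((1−f)δ)/sin δ ≈ 0.637, b = sin(fδ)/sin δ ≈ 0.637.
p = a·p₁ + b·p₂ ≈ (0.408, -0.911, 0.054); φ = arcsin(p_z) ≈ 3.08°, λ = atan2(p_y, p_x) ≈ -65.88°.

≈ (3°N, 66°W)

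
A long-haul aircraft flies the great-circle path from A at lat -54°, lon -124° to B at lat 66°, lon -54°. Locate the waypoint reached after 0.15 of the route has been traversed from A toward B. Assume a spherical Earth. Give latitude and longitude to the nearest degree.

Write both endpoints as unit vectors p₁, p₂ with components (cos φ cos λ, cos φ sin λ, sin φ).
The central angle between the endpoints is δ = arccos(p₁·p₂) ≈ 2.288 rad (131.1°).
Interpolate at f = 0.15 with slerp weights a = sin((1−f)δ)/sin δ ≈ 1.235, b = sin(fδ)/sin δ ≈ 0.447.
p = a·p₁ + b·p₂ ≈ (-0.299, -0.749, -0.591); φ = arcsin(p_z) ≈ -36.25°, λ = atan2(p_y, p_x) ≈ -111.78°.

≈ lat -36°, lon -112°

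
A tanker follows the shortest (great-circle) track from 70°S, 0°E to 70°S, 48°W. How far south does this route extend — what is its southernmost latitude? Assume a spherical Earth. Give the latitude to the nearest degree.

The great circle lies in the plane with unit normal n̂ = (p₁ × p₂)/|p₁ × p₂|.
Here n̂_z ≈ -0.316; the vertex latitude is φ_max = arccos|n̂_z| ≈ 71.6°.
Check via Clairaut: cos φ_max = |cos φ₁| · sin C = cos(70.0°)·sin(112.7°) ≈ 0.316, again giving ≈ 71.6°.

≈ 72°S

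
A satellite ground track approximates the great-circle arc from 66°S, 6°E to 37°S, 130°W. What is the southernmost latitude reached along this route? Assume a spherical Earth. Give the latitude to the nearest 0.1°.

The great circle lies in the plane with unit normal n̂ = (p₁ × p₂)/|p₁ × p₂|.
Here n̂_z ≈ -0.238; the vertex latitude is φ_max = arccos|n̂_z| ≈ 76.2°.
Check via Clairaut: cos φ_max = |cos φ₁| · sin C = cos(66.0°)·sin(144.2°) ≈ 0.238, again giving ≈ 76.2°.

≈ 76.2°S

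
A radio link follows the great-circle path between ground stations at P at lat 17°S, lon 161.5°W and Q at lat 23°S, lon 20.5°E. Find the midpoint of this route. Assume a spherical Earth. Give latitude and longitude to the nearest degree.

Convert each endpoint to a unit vector on the sphere (x = cos φ cos λ, y = cos φ sin λ, z = sin φ).
The central angle between the endpoints is δ = arccos(p₁·p₂) ≈ 2.443 rad (140.0°).
Interpolate at f = 1/2 with slerp weights a = sin((1−f)δ)/sin δ ≈ 1.460, b = sin(fδ)/sin δ ≈ 1.460.
p = a·p₁ + b·p₂ ≈ (-0.065, 0.028, -0.997); φ = arcsin(p_z) ≈ -85.94°, λ = atan2(p_y, p_x) ≈ 157.04°.

≈ lat 86°S, lon 157°E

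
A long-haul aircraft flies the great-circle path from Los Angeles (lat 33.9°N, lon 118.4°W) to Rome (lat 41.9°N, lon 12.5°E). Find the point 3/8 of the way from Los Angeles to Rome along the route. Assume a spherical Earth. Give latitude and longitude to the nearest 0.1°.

Write both endpoints as unit vectors p₁, p₂ with components (cos φ cos λ, cos φ sin λ, sin φ).
The central angle between the endpoints is δ = arccos(p₁·p₂) ≈ 1.603 rad (91.8°).
Interpolate at f = 3/8 with slerp weights a = sin((1−f)δ)/sin δ ≈ 0.843, b = sin(fδ)/sin δ ≈ 0.566.
p = a·p₁ + b·p₂ ≈ (0.078, -0.524, 0.848); φ = arcsin(p_z) ≈ 57.99°, λ = atan2(p_y, p_x) ≈ -81.49°.

≈ lat 58.0°N, lon 81.5°W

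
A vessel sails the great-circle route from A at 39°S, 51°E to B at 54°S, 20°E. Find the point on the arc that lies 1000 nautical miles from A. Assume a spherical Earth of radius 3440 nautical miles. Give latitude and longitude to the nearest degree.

≈ 50°S, 33°E

Write both endpoints as unit vectors p₁, p₂ with components (cos φ cos λ, cos φ sin λ, sin φ).
The central angle between the endpoints is δ = arccos(p₁·p₂) ≈ 0.449 rad (25.8°). The total great-circle distance is δ·R ≈ 0.449 × 3440 ≈ 1546 nmi, so the target fraction is f = 1000/1546 ≈ 0.647.
Interpolate at f ≈ 0.647 with slerp weights a = sin((1−f)δ)/sin δ ≈ 0.364, b = sin(fδ)/sin δ ≈ 0.660.
p = a·p₁ + b·p₂ ≈ (0.542, 0.352, -0.763); φ = arcsin(p_z) ≈ -49.70°, λ = atan2(p_y, p_x) ≈ 33.01°.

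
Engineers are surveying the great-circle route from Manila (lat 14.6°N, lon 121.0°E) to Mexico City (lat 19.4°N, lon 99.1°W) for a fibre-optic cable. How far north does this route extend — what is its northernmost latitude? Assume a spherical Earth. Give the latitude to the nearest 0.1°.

≈ 41.8°N

The great circle lies in the plane with unit normal n̂ = (p₁ × p₂)/|p₁ × p₂|.
Here n̂_z ≈ +0.745; the vertex latitude is φ_max = arccos|n̂_z| ≈ 41.8°.
Check via Clairaut: cos φ_max = |cos φ₁| · sin C = cos(14.6°)·sin(50.4°) ≈ 0.745, again giving ≈ 41.8°.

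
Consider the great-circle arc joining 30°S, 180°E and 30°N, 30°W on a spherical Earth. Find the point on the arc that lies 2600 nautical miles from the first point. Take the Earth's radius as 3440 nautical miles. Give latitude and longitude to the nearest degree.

From cos δ = sin φ₁ sin φ₂ + cos φ₁ cos φ₂ cos Δλ, the central angle is δ ≈ 2.689 rad (154.1°). The total great-circle distance is δ·R ≈ 2.689 × 3440 ≈ 9252 nmi, so the target fraction is f = 2600/9252 ≈ 0.281.
Interpolate at f ≈ 0.281 with slerp weights a = sin((1−f)δ)/sin δ ≈ 2.140, b = sin(fδ)/sin δ ≈ 1.570.
p = a·p₁ + b·p₂ ≈ (-0.676, -0.680, -0.285); φ = arcsin(p_z) ≈ -16.56°, λ = atan2(p_y, p_x) ≈ -134.83°.

≈ 17°S, 135°W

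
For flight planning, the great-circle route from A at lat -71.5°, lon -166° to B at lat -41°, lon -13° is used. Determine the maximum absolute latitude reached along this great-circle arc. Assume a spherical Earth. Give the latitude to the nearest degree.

The great circle lies in the plane with unit normal n̂ = (p₁ × p₂)/|p₁ × p₂|.
Here n̂_z ≈ +0.119; the vertex latitude is φ_max = arccos|n̂_z| ≈ 83.2°.
Check via Clairaut: cos φ_max = |cos φ₁| · sin C = cos(71.5°)·sin(157.9°) ≈ 0.119, again giving ≈ 83.2°.

≈ -83°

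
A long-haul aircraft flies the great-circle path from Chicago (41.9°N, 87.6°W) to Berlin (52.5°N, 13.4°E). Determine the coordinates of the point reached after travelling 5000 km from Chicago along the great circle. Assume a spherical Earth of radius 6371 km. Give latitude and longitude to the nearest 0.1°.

From cos δ = sin φ₁ sin φ₂ + cos φ₁ cos φ₂ cos Δλ, the central angle is δ ≈ 1.111 rad (63.7°). The total great-circle distance is δ·R ≈ 1.111 × 6371 ≈ 7081 km, so the target fraction is f = 5000/7081 ≈ 0.706.
Interpolate at f ≈ 0.706 with slerp weights a = sin((1−f)δ)/sin δ ≈ 0.358, b = sin(fδ)/sin δ ≈ 0.788.
p = a·p₁ + b·p₂ ≈ (0.478, -0.155, 0.865); φ = arcsin(p_z) ≈ 59.83°, λ = atan2(p_y, p_x) ≈ -17.96°.

≈ 59.8°N, 18.0°W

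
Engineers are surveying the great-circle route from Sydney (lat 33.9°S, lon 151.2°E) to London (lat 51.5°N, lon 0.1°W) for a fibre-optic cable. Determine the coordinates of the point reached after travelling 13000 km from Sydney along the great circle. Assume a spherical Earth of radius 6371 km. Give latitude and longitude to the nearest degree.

Write both endpoints as unit vectors p₁, p₂ with components (cos φ cos λ, cos φ sin λ, sin φ).
The central angle between the endpoints is δ = arccos(p₁·p₂) ≈ 2.668 rad (152.8°). The total great-circle distance is δ·R ≈ 2.668 × 6371 ≈ 16995 km, so the target fraction is f = 13000/16995 ≈ 0.765.
Interpolate at f ≈ 0.765 with slerp weights a = sin((1−f)δ)/sin δ ≈ 1.285, b = sin(fδ)/sin δ ≈ 1.953.
p = a·p₁ + b·p₂ ≈ (0.281, 0.512, 0.812); φ = arcsin(p_z) ≈ 54.27°, λ = atan2(p_y, p_x) ≈ 61.22°.

≈ lat 54°N, lon 61°E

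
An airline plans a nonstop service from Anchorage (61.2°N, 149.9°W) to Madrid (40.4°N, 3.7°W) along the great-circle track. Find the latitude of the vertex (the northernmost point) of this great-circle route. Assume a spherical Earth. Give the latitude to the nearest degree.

≈ 78°N

The great circle lies in the plane with unit normal n̂ = (p₁ × p₂)/|p₁ × p₂|.
Here n̂_z ≈ +0.212; the vertex latitude is φ_max = arccos|n̂_z| ≈ 77.8°.
Check via Clairaut: cos φ_max = |cos φ₁| · sin C = cos(61.2°)·sin(26.0°) ≈ 0.212, again giving ≈ 77.8°.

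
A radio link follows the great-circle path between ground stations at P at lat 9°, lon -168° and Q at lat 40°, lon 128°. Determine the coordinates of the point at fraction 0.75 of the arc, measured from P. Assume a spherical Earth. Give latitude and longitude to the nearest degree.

Write both endpoints as unit vectors p₁, p₂ with components (cos φ cos λ, cos φ sin λ, sin φ).
The central angle between the endpoints is δ = arccos(p₁·p₂) ≈ 1.124 rad (64.4°).
Interpolate at f = 0.75 with slerp weights a = sin((1−f)δ)/sin δ ≈ 0.307, b = sin(fδ)/sin δ ≈ 0.828.
p = a·p₁ + b·p₂ ≈ (-0.688, 0.437, 0.580); φ = arcsin(p_z) ≈ 35.47°, λ = atan2(p_y, p_x) ≈ 147.58°.

≈ lat 35°, lon 148°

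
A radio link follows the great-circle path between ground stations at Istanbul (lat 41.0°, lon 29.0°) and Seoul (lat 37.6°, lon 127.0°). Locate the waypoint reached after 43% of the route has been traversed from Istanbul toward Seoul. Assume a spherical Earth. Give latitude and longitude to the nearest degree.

≈ lat 51°, lon 72°

From cos δ = sin φ₁ sin φ₂ + cos φ₁ cos φ₂ cos Δλ, the central angle is δ ≈ 1.248 rad (71.5°).
Interpolate at f = 0.43 with slerp weights a = sin((1−f)δ)/sin δ ≈ 0.688, b = sin(fδ)/sin δ ≈ 0.539.
p = a·p₁ + b·p₂ ≈ (0.197, 0.593, 0.781); φ = arcsin(p_z) ≈ 51.32°, λ = atan2(p_y, p_x) ≈ 71.59°.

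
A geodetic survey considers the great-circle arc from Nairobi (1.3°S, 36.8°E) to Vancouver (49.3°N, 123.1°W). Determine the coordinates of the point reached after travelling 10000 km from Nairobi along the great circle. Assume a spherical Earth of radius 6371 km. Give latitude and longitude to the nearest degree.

≈ (73°N, 49°W)

Convert each endpoint to a unit vector on the sphere (x = cos φ cos λ, y = cos φ sin λ, z = sin φ).
The central angle between the endpoints is δ = arccos(p₁·p₂) ≈ 2.252 rad (129.0°). The total great-circle distance is δ·R ≈ 2.252 × 6371 ≈ 14345 km, so the target fraction is f = 10000/14345 ≈ 0.697.
Interpolate at f ≈ 0.697 with slerp weights a = sin((1−f)δ)/sin δ ≈ 0.811, b = sin(fδ)/sin δ ≈ 1.287.
p = a·p₁ + b·p₂ ≈ (0.191, -0.217, 0.957); φ = arcsin(p_z) ≈ 73.18°, λ = atan2(p_y, p_x) ≈ -48.66°.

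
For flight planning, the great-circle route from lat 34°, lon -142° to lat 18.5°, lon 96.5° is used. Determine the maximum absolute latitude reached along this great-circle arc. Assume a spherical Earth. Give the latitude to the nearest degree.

The great circle lies in the plane with unit normal n̂ = (p₁ × p₂)/|p₁ × p₂|.
Here n̂_z ≈ -0.689; the vertex latitude is φ_max = arccos|n̂_z| ≈ 46.4°.

≈ 46°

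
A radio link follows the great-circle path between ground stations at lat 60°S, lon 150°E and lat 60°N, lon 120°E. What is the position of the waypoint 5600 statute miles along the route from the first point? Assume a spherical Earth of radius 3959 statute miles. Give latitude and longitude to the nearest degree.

Convert each endpoint to a unit vector on the sphere (x = cos φ cos λ, y = cos φ sin λ, z = sin φ).
The central angle between the endpoints is δ = arccos(p₁·p₂) ≈ 2.134 rad (122.2°). The total great-circle distance is δ·R ≈ 2.134 × 3959 ≈ 8447 mi, so the target fraction is f = 5600/8447 ≈ 0.663.
Interpolate at f ≈ 0.663 with slerp weights a = sin((1−f)δ)/sin δ ≈ 0.779, b = sin(fδ)/sin δ ≈ 1.168.
p = a·p₁ + b·p₂ ≈ (-0.629, 0.700, 0.337); φ = arcsin(p_z) ≈ 19.70°, λ = atan2(p_y, p_x) ≈ 131.93°.

≈ lat 20°N, lon 132°E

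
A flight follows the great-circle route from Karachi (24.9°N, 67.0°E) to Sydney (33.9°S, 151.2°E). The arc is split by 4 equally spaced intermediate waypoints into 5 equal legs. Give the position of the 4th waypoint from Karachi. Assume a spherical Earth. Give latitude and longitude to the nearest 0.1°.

≈ (24.2°S, 131.3°E)

Convert each endpoint to a unit vector on the sphere (x = cos φ cos λ, y = cos φ sin λ, z = sin φ).
The central angle between the endpoints is δ = arccos(p₁·p₂) ≈ 1.730 rad (99.1°).
Interpolate at f = 4/5 with slerp weights a = sin((1−f)δ)/sin δ ≈ 0.344, b = sin(fδ)/sin δ ≈ 0.995.
p = a·p₁ + b·p₂ ≈ (-0.602, 0.685, -0.410); φ = arcsin(p_z) ≈ -24.23°, λ = atan2(p_y, p_x) ≈ 131.33°.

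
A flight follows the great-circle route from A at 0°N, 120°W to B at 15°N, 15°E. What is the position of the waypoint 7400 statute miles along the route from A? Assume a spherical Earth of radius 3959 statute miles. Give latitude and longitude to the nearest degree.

Write both endpoints as unit vectors p₁, p₂ with components (cos φ cos λ, cos φ sin λ, sin φ).
The central angle between the endpoints is δ = arccos(p₁·p₂) ≈ 2.323 rad (133.1°). The total great-circle distance is δ·R ≈ 2.323 × 3959 ≈ 9195 mi, so the target fraction is f = 7400/9195 ≈ 0.805.
Interpolate at f ≈ 0.805 with slerp weights a = sin((1−f)δ)/sin δ ≈ 0.600, b = sin(fδ)/sin δ ≈ 1.309.
p = a·p₁ + b·p₂ ≈ (0.921, -0.192, 0.339); φ = arcsin(p_z) ≈ 19.80°, λ = atan2(p_y, p_x) ≈ -11.79°.

≈ 20°N, 12°W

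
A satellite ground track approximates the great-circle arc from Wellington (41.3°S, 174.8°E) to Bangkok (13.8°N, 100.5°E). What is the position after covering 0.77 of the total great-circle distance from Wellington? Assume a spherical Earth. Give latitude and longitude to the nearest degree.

≈ 0°N, 115°E

Write both endpoints as unit vectors p₁, p₂ with components (cos φ cos λ, cos φ sin λ, sin φ).
The central angle between the endpoints is δ = arccos(p₁·p₂) ≈ 1.531 rad (87.7°).
Interpolate at f = 0.77 with slerp weights a = sin((1−f)δ)/sin δ ≈ 0.345, b = sin(fδ)/sin δ ≈ 0.925.
p = a·p₁ + b·p₂ ≈ (-0.422, 0.907, -0.007); φ = arcsin(p_z) ≈ -0.41°, λ = atan2(p_y, p_x) ≈ 114.95°.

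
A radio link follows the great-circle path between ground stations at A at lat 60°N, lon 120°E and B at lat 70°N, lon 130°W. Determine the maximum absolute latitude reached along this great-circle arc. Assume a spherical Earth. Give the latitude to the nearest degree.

≈ 76°N

The great circle lies in the plane with unit normal n̂ = (p₁ × p₂)/|p₁ × p₂|.
Here n̂_z ≈ +0.245; the vertex latitude is φ_max = arccos|n̂_z| ≈ 75.8°.
Check via Clairaut: cos φ_max = |cos φ₁| · sin C = cos(60.0°)·sin(29.4°) ≈ 0.245, again giving ≈ 75.8°.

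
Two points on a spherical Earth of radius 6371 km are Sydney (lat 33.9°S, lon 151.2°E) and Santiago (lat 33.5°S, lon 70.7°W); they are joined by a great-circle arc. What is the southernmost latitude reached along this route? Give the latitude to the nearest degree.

≈ 62°S

The great circle lies in the plane with unit normal n̂ = (p₁ × p₂)/|p₁ × p₂|.
Here n̂_z ≈ +0.472; the vertex latitude is φ_max = arccos|n̂_z| ≈ 61.8°.
Check via Clairaut: cos φ_max = |cos φ₁| · sin C = cos(33.9°)·sin(145.3°) ≈ 0.472, again giving ≈ 61.8°.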